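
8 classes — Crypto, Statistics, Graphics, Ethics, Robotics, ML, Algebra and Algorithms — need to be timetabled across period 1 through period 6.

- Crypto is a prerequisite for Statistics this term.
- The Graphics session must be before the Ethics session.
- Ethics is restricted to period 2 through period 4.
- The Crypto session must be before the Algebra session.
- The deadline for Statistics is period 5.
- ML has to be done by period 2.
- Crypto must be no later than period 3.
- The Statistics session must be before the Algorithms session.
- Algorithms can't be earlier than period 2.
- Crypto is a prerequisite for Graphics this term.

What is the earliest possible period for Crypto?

Crypto's own window allows nothing later than period 3; downstream work caps Crypto at period 2.
Crypto at period 1 is achievable: Statistics=period 2, Ethics=period 3, Algorithms=period 3, ML=period 1, Crypto=period 1, Robotics=period 1, Graphics=period 2, Algebra=period 2.

period 1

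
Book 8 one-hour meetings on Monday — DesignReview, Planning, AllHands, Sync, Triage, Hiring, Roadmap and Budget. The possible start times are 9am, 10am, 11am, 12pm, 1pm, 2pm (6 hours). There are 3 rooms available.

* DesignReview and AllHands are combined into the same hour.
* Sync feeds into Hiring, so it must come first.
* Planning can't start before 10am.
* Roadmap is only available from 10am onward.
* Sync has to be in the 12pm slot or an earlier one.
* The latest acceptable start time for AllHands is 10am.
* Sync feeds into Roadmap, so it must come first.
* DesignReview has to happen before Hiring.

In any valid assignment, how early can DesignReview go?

9am

DesignReview must be in the same hour as AllHands, which can't be after 10am, so DesignReview is at most 10am.
DesignReview at 9am is achievable: AllHands -> 9am, Budget -> 11am, Triage -> 11am, Hiring -> 10am, DesignReview -> 9am, Roadmap -> 10am, Sync -> 9am, Planning -> 10am.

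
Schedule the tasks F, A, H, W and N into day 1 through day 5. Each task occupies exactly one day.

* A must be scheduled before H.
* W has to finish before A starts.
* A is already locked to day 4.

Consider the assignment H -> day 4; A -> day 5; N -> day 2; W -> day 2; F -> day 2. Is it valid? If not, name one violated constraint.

No. A must be scheduled before H is not satisfied.

W has to finish before A starts — holds.
A must be scheduled before H — violated.
A is already locked to day 4 — violated.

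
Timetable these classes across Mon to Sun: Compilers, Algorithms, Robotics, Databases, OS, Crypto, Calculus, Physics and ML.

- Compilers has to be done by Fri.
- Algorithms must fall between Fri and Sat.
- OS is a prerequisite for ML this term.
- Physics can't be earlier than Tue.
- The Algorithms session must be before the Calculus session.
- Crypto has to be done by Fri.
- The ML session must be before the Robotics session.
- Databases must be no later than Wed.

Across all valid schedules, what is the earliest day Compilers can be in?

Compilers's own window allows nothing later than Fri.
Compilers at Mon is achievable: Compilers=Mon, Crypto=Mon, Physics=Tue, Robotics=Wed, Algorithms=Fri, Databases=Mon, Calculus=Sat, ML=Tue, OS=Mon.

Mon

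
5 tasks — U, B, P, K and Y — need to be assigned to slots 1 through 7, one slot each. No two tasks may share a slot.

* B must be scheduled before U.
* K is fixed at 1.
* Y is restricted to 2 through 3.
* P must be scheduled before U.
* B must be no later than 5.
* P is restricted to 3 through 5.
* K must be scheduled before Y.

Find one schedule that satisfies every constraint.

B in 4, K in 1, P in 3, U in 5, Y in 2

Checking: B(4) before U(5); P(3) before U(5); K(1) before Y(2); P=3 in [3,5]; K=1 in [1,1]; B=4 in [1,5]; Y=2 in [2,3]; max 1 per slot (cap 1).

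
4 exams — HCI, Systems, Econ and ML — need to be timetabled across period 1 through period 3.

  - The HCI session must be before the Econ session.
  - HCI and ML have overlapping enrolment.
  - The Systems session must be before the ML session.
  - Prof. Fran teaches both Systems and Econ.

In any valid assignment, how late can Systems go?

Downstream work caps Systems at period 2.
Systems at period 2 is achievable: ML=period 3, Systems=period 2, HCI=period 1, Econ=period 3.

period 2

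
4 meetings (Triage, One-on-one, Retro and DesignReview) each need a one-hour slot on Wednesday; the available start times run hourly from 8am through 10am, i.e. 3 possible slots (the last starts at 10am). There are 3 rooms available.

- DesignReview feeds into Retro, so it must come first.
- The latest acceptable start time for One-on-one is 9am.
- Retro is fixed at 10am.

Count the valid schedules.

12

Splitting on Triage: it can be 8am (4), 9am (4), 10am (4). Listing each branch's schedules as (One-on-one, Retro, DesignReview):
Triage=8am: (8am,10am,8am) (8am,10am,9am) (9am,10am,8am) (9am,10am,9am) — 4.
Triage=9am: (8am,10am,8am) (8am,10am,9am) (9am,10am,8am) (9am,10am,9am) — 4.
Triage=10am: (8am,10am,8am) (8am,10am,9am) (9am,10am,8am) (9am,10am,9am) — 4.
Summing: 4 + 4 + 4 = 12.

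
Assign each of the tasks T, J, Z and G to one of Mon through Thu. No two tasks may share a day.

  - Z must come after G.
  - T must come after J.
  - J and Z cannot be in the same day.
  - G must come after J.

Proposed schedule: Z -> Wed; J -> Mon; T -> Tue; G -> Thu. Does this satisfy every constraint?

No. Z must come after G is not satisfied.

T must come after J — holds.
No two tasks may share a day — holds.
G must come after J — holds.
J and Z cannot be in the same day — holds.
Z must come after G — violated.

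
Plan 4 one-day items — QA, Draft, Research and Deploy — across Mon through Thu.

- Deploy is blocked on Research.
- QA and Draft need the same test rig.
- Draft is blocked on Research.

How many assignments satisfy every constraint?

Splitting on QA: it can be Mon (14), Tue (11), Wed (9), Thu (8). Listing each branch's schedules as (Draft, Research, Deploy):
QA=Mon: (Tue,Mon,Tue) (Tue,Mon,Wed) (Tue,Mon,Thu) (Wed,Mon,Tue) (Wed,Mon,Wed) (Wed,Mon,Thu) (Wed,Tue,Wed) (Wed,Tue,Thu) (Thu,Mon,Tue) (Thu,Mon,Wed) (Thu,Mon,Thu) (Thu,Tue,Wed) (Thu,Tue,Thu) (Thu,Wed,Thu) — 14.
QA=Tue: (Wed,Mon,Tue) (Wed,Mon,Wed) (Wed,Mon,Thu) (Wed,Tue,Wed) (Wed,Tue,Thu) (Thu,Mon,Tue) (Thu,Mon,Wed) (Thu,Mon,Thu) (Thu,Tue,Wed) (Thu,Tue,Thu) (Thu,Wed,Thu) — 11.
QA=Wed: (Tue,Mon,Tue) (Tue,Mon,Wed) (Tue,Mon,Thu) (Thu,Mon,Tue) (Thu,Mon,Wed) (Thu,Mon,Thu) (Thu,Tue,Wed) (Thu,Tue,Thu) (Thu,Wed,Thu) — 9.
QA=Thu: (Tue,Mon,Tue) (Tue,Mon,Wed) (Tue,Mon,Thu) (Wed,Mon,Tue) (Wed,Mon,Wed) (Wed,Mon,Thu) (Wed,Tue,Wed) (Wed,Tue,Thu) — 8.
Summing: 14 + 11 + 9 + 8 = 42.

42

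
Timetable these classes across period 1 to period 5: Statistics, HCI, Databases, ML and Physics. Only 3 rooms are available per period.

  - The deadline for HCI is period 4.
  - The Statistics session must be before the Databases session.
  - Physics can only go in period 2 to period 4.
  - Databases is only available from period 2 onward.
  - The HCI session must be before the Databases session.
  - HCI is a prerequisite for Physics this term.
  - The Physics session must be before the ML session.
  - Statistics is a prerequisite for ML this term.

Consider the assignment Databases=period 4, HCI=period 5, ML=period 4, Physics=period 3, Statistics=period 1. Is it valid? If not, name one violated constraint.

The Statistics session must be before the Databases session — holds.
The Physics session must be before the ML session — holds.
The HCI session must be before the Databases session — violated.
Databases is only available from period 2 onward — holds.
Statistics is a prerequisite for ML this term — holds.
Only 3 rooms are available per period — holds.
HCI is a prerequisite for Physics this term — violated.
The deadline for HCI is period 4 — violated.
Physics can only go in period 2 to period 4 — holds.

No — it violates: The deadline for HCI is period 4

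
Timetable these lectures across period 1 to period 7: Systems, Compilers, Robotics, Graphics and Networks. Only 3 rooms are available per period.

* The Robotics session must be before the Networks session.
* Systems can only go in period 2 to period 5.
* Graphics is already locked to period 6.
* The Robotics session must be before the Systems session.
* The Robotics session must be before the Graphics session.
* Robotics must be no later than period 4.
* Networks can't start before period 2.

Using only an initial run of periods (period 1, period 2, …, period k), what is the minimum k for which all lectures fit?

The precedence chain requires at least 2 distinct periods.
With at most 3 per period and 5 lectures, at least 2 periods are needed.
Graphics can't be placed before period 6, so the schedule must run through at least period 6.
6 works (last occupied period: period 6): for example Compilers=period 1; Graphics=period 6; Networks=period 2; Robotics=period 1; Systems=period 2.

6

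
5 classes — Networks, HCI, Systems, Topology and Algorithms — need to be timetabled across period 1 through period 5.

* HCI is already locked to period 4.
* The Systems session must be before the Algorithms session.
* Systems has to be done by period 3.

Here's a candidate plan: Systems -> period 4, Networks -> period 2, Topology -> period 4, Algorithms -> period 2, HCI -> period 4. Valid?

HCI is already locked to period 4 — holds.
The Systems session must be before the Algorithms session — violated.
Systems has to be done by period 3 — violated.

Invalid. Systems has to be done by period 3.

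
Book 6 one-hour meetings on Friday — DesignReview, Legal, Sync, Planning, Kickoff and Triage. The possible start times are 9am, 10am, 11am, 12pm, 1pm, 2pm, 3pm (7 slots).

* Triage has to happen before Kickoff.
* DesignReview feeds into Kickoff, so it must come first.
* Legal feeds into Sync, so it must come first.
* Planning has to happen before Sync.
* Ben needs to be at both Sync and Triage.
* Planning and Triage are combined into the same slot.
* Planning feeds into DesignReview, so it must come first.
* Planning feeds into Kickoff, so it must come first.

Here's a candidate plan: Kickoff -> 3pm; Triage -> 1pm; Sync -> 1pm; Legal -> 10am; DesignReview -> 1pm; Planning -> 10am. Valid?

No. Ben needs to be at both Sync and Triage is not satisfied.

Ben needs to be at both Sync and Triage — violated.
Planning and Triage are combined into the same slot — violated.
Triage has to happen before Kickoff — holds.
Planning feeds into DesignReview, so it must come first — holds.
DesignReview feeds into Kickoff, so it must come first — holds.
Planning has to happen before Sync — holds.
Legal feeds into Sync, so it must come first — holds.
Planning feeds into Kickoff, so it must come first — holds.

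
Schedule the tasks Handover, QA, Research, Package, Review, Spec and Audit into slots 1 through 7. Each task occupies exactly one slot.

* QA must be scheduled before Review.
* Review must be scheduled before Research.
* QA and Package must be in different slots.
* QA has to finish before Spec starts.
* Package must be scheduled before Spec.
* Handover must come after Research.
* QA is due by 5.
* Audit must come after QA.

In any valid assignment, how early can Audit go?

2

Precedence pushes Audit to at least 2.
Audit at 2 is achievable: Spec in 3; Package in 2; Audit in 2; QA in 1; Research in 3; Handover in 4; Review in 2.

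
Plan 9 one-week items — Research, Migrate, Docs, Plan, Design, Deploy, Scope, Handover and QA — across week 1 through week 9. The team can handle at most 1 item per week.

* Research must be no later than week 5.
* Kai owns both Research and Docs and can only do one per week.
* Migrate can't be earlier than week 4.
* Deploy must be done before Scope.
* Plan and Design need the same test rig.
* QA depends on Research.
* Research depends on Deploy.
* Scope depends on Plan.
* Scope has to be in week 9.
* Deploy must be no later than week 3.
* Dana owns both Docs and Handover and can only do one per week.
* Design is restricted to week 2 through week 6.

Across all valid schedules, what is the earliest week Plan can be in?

Downstream work caps Plan at week 8.
Plan at week 1 is achievable: Deploy=week 2; Migrate=week 5; QA=week 6; Docs=week 7; Scope=week 9; Plan=week 1; Handover=week 8; Design=week 4; Research=week 3.

week 1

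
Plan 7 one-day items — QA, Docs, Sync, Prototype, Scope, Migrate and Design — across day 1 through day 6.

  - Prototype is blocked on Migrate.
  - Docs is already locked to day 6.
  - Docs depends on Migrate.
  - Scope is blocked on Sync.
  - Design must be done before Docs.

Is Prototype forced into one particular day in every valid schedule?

No

Prototype can be day 2 (e.g. Scope -> day 2; Migrate -> day 1; QA -> day 1; Sync -> day 1; Docs -> day 6; Design -> day 1; Prototype -> day 2) or day 3 (e.g. Docs in day 6, Scope in day 2, Sync in day 1, Migrate in day 1, Prototype in day 3, Design in day 1, QA in day 1).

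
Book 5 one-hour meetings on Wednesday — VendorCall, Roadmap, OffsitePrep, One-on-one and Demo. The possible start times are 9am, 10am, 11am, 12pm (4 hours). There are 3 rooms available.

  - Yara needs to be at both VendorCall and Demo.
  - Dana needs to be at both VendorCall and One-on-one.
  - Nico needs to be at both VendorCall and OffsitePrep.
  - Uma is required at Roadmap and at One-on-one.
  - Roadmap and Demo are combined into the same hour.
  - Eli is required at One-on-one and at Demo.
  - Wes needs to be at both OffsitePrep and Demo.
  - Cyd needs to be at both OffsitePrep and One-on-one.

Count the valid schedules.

24

Splitting on VendorCall: it can be 9am (6), 10am (6), 11am (6), 12pm (6). Listing each branch's schedules as (Roadmap, OffsitePrep, One-on-one, Demo):
VendorCall=9am: (10am,11am,12pm,10am) (10am,12pm,11am,10am) (11am,10am,12pm,11am) (11am,12pm,10am,11am) (12pm,10am,11am,12pm) (12pm,11am,10am,12pm) — 6.
VendorCall=10am: (9am,11am,12pm,9am) (9am,12pm,11am,9am) (11am,9am,12pm,11am) (11am,12pm,9am,11am) (12pm,9am,11am,12pm) (12pm,11am,9am,12pm) — 6.
VendorCall=11am: (9am,10am,12pm,9am) (9am,12pm,10am,9am) (10am,9am,12pm,10am) (10am,12pm,9am,10am) (12pm,9am,10am,12pm) (12pm,10am,9am,12pm) — 6.
VendorCall=12pm: (9am,10am,11am,9am) (9am,11am,10am,9am) (10am,9am,11am,10am) (10am,11am,9am,10am) (11am,9am,10am,11am) (11am,10am,9am,11am) — 6.
Summing: 6 + 6 + 6 + 6 = 24.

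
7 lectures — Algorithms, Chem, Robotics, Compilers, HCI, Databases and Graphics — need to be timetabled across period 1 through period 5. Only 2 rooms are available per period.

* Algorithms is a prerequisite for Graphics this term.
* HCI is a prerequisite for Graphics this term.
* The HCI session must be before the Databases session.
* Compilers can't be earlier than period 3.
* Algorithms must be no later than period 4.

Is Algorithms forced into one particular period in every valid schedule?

Algorithms can be period 1 (e.g. Chem=period 3, HCI=period 1, Graphics=period 2, Algorithms=period 1, Compilers=period 3, Robotics=period 4, Databases=period 2) or period 2 (e.g. HCI in period 1; Databases in period 2; Algorithms in period 2; Robotics in period 4; Chem in period 1; Graphics in period 3; Compilers in period 3).

No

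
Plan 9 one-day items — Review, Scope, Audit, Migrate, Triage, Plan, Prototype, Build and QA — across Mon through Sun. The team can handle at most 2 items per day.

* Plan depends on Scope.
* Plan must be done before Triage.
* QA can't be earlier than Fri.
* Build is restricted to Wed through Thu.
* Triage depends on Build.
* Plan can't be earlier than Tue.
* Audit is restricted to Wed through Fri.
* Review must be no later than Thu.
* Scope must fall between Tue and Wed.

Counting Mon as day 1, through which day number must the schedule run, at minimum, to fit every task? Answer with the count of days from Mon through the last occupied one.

The precedence chain requires at least 3 distinct days.
With at most 2 per day and 9 tasks, at least 5 days are needed.
QA can't be placed before Fri — that is day 5 counting from Mon — so the schedule must run through at least 5 days.
5 works (last occupied day: Fri): for example Build in Wed, Triage in Fri, Audit in Wed, Migrate in Mon, Prototype in Tue, Scope in Tue, Plan in Thu, QA in Fri, Review in Mon.

5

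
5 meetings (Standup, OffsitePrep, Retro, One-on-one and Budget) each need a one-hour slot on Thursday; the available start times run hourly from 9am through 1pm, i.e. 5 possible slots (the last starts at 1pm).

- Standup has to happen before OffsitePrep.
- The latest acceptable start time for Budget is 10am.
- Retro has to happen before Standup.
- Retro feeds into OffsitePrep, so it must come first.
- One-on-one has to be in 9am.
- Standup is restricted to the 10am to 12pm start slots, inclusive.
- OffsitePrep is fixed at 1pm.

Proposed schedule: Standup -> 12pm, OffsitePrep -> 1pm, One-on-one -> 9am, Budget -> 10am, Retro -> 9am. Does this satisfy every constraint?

Yes

Retro has to happen before Standup — holds.
Standup is restricted to the 10am to 12pm start slots, inclusive — holds.
OffsitePrep is fixed at 1pm — holds.
The latest acceptable start time for Budget is 10am — holds.
One-on-one has to be in 9am — holds.
Retro feeds into OffsitePrep, so it must come first — holds.
Standup has to happen before OffsitePrep — holds.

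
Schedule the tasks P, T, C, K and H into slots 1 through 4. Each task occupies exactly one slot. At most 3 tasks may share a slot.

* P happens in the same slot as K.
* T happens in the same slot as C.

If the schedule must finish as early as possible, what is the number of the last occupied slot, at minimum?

2

With at most 3 per slot and 5 tasks, at least 2 slots are needed.
2 works (last occupied slot: 2): for example C in 2; T in 2; K in 1; P in 1; H in 1.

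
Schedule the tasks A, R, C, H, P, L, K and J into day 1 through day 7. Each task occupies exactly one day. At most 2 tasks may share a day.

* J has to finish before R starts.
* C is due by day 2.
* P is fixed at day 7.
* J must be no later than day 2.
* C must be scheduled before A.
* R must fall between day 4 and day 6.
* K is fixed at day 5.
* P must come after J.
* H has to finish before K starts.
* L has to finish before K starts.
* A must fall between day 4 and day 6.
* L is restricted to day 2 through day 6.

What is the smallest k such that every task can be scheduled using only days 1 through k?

7 days

The precedence chain requires at least 2 distinct days.
With at most 2 per day and 8 tasks, at least 4 days are needed.
P can't be placed before day 7, so the schedule must run through at least day 7.
7 works (last occupied day: day 7): for example A in day 4; L in day 2; H in day 2; P in day 7; C in day 1; K in day 5; R in day 4; J in day 1.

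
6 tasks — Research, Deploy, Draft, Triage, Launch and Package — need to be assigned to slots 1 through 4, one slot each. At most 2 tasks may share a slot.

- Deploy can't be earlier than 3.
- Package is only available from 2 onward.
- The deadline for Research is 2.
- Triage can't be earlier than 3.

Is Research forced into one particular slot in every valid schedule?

Research can be 1 (e.g. Deploy=3; Research=1; Triage=3; Launch=2; Draft=1; Package=2) or 2 (e.g. Launch -> 1; Research -> 2; Package -> 2; Draft -> 1; Deploy -> 3; Triage -> 3).

No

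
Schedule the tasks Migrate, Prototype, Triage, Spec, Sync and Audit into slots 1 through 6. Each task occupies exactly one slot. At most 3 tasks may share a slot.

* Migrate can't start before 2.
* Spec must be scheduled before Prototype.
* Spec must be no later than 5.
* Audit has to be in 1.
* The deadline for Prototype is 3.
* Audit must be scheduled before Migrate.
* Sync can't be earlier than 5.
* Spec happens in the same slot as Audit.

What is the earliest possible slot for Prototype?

Precedence pushes Prototype to at least 2; Prototype's own window allows nothing later than 3.
Prototype at 2 is achievable: Sync=5, Prototype=2, Spec=1, Triage=1, Audit=1, Migrate=2.

2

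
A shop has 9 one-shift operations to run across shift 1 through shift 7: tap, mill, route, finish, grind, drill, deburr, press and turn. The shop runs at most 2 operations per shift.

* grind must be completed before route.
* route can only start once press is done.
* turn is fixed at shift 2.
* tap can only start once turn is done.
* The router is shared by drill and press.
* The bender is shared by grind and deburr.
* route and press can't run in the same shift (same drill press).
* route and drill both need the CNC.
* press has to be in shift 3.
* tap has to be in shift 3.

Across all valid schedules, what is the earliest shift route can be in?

Precedence pushes route to at least shift 4.
route at shift 4 is achievable: turn -> shift 2, deburr -> shift 4, route -> shift 4, mill -> shift 1, press -> shift 3, drill -> shift 5, finish -> shift 2, grind -> shift 1, tap -> shift 3.

shift 4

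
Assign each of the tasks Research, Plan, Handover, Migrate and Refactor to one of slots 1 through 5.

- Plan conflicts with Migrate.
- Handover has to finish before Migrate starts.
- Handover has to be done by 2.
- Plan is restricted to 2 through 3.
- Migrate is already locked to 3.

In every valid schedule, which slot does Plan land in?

2

Plan's window is 2–3.
Migrate is fixed at 3, and Plan can't share a slot with Migrate.
So Plan must be 2.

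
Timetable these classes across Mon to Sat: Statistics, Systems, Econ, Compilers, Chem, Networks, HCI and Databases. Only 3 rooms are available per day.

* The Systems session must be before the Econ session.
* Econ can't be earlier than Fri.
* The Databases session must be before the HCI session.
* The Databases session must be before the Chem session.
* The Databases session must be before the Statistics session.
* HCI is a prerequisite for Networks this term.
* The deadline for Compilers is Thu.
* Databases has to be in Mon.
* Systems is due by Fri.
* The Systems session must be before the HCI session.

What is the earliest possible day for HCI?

Tue

Precedence pushes HCI to at least Tue; downstream work caps HCI at Fri.
HCI at Tue is achievable: Statistics -> Tue; Systems -> Mon; Econ -> Fri; Networks -> Wed; Compilers -> Mon; HCI -> Tue; Chem -> Tue; Databases -> Mon.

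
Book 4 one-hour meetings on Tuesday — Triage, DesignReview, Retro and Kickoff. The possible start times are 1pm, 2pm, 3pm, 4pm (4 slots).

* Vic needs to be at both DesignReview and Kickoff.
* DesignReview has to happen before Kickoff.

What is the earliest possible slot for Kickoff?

2pm

Precedence pushes Kickoff to at least 2pm.
Kickoff at 2pm is achievable: Retro -> 1pm, Triage -> 1pm, Kickoff -> 2pm, DesignReview -> 1pm.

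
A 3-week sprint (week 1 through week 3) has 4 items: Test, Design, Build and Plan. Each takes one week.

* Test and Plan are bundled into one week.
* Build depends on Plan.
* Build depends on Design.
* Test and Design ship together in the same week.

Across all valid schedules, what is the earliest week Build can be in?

week 2

Precedence pushes Build to at least week 2.
Build at week 2 is achievable: Test -> week 1, Build -> week 2, Plan -> week 1, Design -> week 1.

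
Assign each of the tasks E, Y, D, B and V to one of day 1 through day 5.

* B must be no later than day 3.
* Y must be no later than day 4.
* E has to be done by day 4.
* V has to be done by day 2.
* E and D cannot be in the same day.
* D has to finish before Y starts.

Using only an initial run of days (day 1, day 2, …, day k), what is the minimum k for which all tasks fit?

2

The precedence chain requires at least 2 distinct days.
2 works (last occupied day: day 2): for example B -> day 1; Y -> day 2; D -> day 1; V -> day 1; E -> day 2.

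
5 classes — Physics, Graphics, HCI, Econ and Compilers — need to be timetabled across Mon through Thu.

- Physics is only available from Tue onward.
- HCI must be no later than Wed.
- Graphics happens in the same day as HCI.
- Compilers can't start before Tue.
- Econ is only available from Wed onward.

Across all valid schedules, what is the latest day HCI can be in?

Wed

HCI's own window allows nothing later than Wed.
HCI at Wed is achievable: Compilers in Tue, Econ in Wed, HCI in Wed, Physics in Tue, Graphics in Wed.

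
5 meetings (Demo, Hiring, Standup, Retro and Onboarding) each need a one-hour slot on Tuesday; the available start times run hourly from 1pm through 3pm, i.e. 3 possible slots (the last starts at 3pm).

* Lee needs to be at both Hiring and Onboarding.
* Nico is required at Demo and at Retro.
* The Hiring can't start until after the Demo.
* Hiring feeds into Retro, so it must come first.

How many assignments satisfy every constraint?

Splitting on Standup: it can be 1pm (2), 2pm (2), 3pm (2). Listing each branch's schedules as (Demo, Hiring, Retro, Onboarding):
Standup=1pm: (1pm,2pm,3pm,1pm) (1pm,2pm,3pm,3pm) — 2.
Standup=2pm: (1pm,2pm,3pm,1pm) (1pm,2pm,3pm,3pm) — 2.
Standup=3pm: (1pm,2pm,3pm,1pm) (1pm,2pm,3pm,3pm) — 2.
Summing: 2 + 2 + 2 = 6.

6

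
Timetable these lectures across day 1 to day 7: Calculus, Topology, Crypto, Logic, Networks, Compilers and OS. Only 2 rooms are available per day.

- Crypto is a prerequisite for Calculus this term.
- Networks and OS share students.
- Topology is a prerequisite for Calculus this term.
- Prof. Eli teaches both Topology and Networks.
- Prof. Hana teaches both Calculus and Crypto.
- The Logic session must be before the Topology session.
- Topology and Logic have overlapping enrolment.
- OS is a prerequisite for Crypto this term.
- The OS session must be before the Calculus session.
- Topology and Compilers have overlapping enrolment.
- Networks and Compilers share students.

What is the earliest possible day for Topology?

day 2

Precedence pushes Topology to at least day 2; downstream work caps Topology at day 6.
Topology at day 2 is achievable: Logic=day 1; OS=day 1; Crypto=day 2; Calculus=day 3; Compilers=day 4; Topology=day 2; Networks=day 3.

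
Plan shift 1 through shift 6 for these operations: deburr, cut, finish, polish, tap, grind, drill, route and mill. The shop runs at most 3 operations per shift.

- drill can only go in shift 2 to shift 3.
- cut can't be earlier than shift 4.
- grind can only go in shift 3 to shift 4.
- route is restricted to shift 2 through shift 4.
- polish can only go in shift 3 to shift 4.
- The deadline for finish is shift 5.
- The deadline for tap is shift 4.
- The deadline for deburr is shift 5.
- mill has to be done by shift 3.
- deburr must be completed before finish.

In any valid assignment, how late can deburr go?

shift 4

Deburr's own window allows nothing later than shift 5; downstream work caps deburr at shift 4.
deburr at shift 4 is achievable: polish=shift 3; tap=shift 1; drill=shift 2; route=shift 2; grind=shift 3; mill=shift 1; deburr=shift 4; finish=shift 5; cut=shift 4.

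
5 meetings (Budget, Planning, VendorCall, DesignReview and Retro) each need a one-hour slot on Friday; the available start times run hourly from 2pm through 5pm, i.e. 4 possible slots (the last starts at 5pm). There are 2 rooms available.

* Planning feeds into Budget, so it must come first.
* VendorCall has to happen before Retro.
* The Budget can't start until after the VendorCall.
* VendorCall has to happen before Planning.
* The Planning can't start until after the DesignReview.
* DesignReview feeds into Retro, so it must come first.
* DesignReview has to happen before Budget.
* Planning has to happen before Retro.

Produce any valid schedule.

Planning=3pm, Budget=4pm, DesignReview=2pm, Retro=4pm, VendorCall=2pm

Checking: DesignReview(2pm) before Planning(3pm); DesignReview(2pm) before Retro(4pm); Planning(3pm) before Budget(4pm); DesignReview(2pm) before Budget(4pm); VendorCall(2pm) before Retro(4pm); Planning(3pm) before Retro(4pm); VendorCall(2pm) before Planning(3pm); VendorCall(2pm) before Budget(4pm); max 2 per slot (cap 2).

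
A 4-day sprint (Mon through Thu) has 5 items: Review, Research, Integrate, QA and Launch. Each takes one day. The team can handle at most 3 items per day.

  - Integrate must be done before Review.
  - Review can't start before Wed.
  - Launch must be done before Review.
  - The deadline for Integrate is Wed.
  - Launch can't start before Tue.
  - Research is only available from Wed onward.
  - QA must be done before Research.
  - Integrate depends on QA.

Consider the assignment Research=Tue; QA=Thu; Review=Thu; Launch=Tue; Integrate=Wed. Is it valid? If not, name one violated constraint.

The deadline for Integrate is Wed — holds.
Integrate depends on QA — violated.
Review can't start before Wed — holds.
Launch must be done before Review — holds.
Research is only available from Wed onward — violated.
Launch can't start before Tue — holds.
Integrate must be done before Review — holds.
The team can handle at most 3 items per day — holds.
QA must be done before Research — violated.

No. QA must be done before Research is not satisfied.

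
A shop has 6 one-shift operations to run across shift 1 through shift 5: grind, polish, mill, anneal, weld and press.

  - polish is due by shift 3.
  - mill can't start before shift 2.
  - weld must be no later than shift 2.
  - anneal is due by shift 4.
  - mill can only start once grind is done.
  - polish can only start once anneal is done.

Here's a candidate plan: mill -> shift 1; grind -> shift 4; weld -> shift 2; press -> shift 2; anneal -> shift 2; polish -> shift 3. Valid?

polish is due by shift 3 — holds.
weld must be no later than shift 2 — holds.
mill can only start once grind is done — violated.
polish can only start once anneal is done — holds.
mill can't start before shift 2 — violated.
anneal is due by shift 4 — holds.

Invalid. mill can't start before shift 2.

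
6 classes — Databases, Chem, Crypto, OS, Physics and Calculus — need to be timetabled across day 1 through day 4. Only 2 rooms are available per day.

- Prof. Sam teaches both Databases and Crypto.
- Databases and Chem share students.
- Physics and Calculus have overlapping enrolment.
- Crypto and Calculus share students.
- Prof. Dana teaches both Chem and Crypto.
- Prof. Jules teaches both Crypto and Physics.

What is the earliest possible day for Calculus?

day 1

Calculus at day 1 is achievable: Databases=day 1; OS=day 2; Physics=day 4; Calculus=day 1; Crypto=day 3; Chem=day 2.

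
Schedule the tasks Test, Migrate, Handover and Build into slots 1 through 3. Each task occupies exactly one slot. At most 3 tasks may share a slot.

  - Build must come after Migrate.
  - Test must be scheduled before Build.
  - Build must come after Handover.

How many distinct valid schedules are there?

Splitting on Test: it can be 1 (5), 2 (4). Listing each branch's schedules as (Migrate, Handover, Build):
Test=1: (1,1,2) (1,1,3) (1,2,3) (2,1,3) (2,2,3) — 5.
Test=2: (1,1,3) (1,2,3) (2,1,3) (2,2,3) — 4.
Summing: 5 + 4 = 9.

9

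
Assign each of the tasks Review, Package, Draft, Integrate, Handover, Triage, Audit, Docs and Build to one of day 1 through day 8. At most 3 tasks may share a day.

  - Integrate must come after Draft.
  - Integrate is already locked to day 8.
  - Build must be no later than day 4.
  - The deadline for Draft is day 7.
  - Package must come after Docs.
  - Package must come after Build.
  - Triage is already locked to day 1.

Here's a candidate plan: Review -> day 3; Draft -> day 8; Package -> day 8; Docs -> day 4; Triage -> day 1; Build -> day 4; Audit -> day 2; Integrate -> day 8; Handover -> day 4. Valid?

The deadline for Draft is day 7 — violated.
Triage is already locked to day 1 — holds.
Package must come after Build — holds.
Build must be no later than day 4 — holds.
Package must come after Docs — holds.
Integrate must come after Draft — violated.
Integrate is already locked to day 8 — holds.
At most 3 tasks may share a day — holds.

Invalid. The deadline for Draft is day 7.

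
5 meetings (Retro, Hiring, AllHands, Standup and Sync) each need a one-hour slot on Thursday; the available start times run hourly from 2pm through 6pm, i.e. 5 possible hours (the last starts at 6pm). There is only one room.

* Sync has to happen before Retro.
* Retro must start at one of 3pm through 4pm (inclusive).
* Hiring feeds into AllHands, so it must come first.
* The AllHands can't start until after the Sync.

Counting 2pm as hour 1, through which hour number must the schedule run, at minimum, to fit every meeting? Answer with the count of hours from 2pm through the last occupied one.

5 hours

The precedence chain requires at least 2 distinct hours.
With at most 1 per hour and 5 meetings, at least 5 hours are needed.
5 works (last occupied hour: 6pm): for example Retro -> 3pm, Hiring -> 4pm, Sync -> 2pm, AllHands -> 5pm, Standup -> 6pm.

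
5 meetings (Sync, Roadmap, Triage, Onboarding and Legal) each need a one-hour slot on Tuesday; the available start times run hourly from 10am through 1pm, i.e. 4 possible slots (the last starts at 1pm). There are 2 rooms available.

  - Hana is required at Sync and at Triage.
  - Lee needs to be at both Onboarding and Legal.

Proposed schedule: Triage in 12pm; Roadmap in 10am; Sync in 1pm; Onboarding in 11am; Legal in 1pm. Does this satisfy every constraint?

Yes, all constraints hold

Lee needs to be at both Onboarding and Legal — holds.
Hana is required at Sync and at Triage — holds.
There are 2 rooms available — holds.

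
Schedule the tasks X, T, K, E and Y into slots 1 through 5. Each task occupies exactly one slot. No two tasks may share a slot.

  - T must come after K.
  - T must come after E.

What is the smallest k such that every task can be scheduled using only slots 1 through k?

The precedence chain requires at least 2 distinct slots.
With at most 1 per slot and 5 tasks, at least 5 slots are needed.
5 works (last occupied slot: 5): for example E=2, T=3, X=4, Y=5, K=1.

5 slots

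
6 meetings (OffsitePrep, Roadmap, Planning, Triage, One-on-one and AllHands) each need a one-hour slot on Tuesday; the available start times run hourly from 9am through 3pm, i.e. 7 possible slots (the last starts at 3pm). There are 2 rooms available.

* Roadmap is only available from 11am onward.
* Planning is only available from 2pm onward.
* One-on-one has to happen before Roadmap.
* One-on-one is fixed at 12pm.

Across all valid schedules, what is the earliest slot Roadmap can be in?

1pm

Roadmap is available from 11am; precedence pushes Roadmap to at least 1pm.
Roadmap at 1pm is achievable: OffsitePrep=9am, Planning=2pm, Roadmap=1pm, Triage=9am, AllHands=10am, One-on-one=12pm.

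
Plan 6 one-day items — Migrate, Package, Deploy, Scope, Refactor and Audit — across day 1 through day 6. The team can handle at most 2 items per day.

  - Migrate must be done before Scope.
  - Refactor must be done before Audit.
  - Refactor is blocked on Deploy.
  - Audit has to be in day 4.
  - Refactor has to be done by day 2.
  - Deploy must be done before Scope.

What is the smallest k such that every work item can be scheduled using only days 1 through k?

The precedence chain requires at least 3 distinct days.
With at most 2 per day and 6 work items, at least 3 days are needed.
Audit can't be placed before day 4, so the schedule must run through at least day 4.
4 works (last occupied day: day 4): for example Package -> day 3, Migrate -> day 1, Audit -> day 4, Refactor -> day 2, Scope -> day 2, Deploy -> day 1.

4 days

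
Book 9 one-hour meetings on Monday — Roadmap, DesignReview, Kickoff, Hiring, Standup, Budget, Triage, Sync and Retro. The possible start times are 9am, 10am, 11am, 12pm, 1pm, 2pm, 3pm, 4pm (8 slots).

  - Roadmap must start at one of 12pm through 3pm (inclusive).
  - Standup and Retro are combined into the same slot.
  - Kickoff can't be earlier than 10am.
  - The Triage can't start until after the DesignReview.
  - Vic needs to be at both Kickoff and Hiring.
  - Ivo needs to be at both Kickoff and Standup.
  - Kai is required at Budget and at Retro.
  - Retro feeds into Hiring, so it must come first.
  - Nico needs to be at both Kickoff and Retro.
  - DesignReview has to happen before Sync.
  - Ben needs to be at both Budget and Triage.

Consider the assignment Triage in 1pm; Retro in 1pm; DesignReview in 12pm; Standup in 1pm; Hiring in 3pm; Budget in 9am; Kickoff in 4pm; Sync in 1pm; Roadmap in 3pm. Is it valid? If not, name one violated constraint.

Kai is required at Budget and at Retro — holds.
Roadmap must start at one of 12pm through 3pm (inclusive) — holds.
Retro feeds into Hiring, so it must come first — holds.
Nico needs to be at both Kickoff and Retro — holds.
DesignReview has to happen before Sync — holds.
Vic needs to be at both Kickoff and Hiring — holds.
The Triage can't start until after the DesignReview — holds.
Ivo needs to be at both Kickoff and Standup — holds.
Ben needs to be at both Budget and Triage — holds.
Standup and Retro are combined into the same slot — holds.
Kickoff can't be earlier than 10am — holds.

Valid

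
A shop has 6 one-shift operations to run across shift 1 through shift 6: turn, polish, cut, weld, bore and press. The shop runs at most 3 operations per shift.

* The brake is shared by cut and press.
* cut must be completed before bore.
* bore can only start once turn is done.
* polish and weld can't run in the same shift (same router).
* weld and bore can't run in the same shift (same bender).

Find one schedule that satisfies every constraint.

press=shift 2, bore=shift 2, turn=shift 1, cut=shift 1, weld=shift 3, polish=shift 1

Checking: cut(shift 1) before bore(shift 2); turn(shift 1) before bore(shift 2); cut(shift 1) != press(shift 2); polish(shift 1) != weld(shift 3); weld(shift 3) != bore(shift 2); max 3 per shift (cap 3).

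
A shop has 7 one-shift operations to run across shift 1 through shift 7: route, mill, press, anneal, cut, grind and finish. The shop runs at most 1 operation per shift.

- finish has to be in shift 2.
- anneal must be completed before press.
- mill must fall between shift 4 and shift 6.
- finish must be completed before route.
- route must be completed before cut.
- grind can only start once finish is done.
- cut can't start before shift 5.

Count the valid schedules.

32

Splitting on route: it can be shift 3 (14), shift 4 (8), shift 5 (6), shift 6 (4). Listing each branch's schedules as (mill, press, anneal, cut, grind, finish) by shift number:
route=shift 3: (4,5,1,6,7,2) (4,5,1,7,6,2) (4,6,1,5,7,2) (4,6,1,7,5,2) (4,7,1,5,6,2) (4,7,1,6,5,2) (5,4,1,6,7,2) (5,4,1,7,6,2) (5,6,1,7,4,2) (5,7,1,6,4,2) (6,4,1,5,7,2) (6,4,1,7,5,2) (6,5,1,7,4,2) (6,7,1,5,4,2) — 14.
route=shift 4: (5,3,1,6,7,2) (5,3,1,7,6,2) (5,6,1,7,3,2) (5,7,1,6,3,2) (6,3,1,5,7,2) (6,3,1,7,5,2) (6,5,1,7,3,2) (6,7,1,5,3,2) — 8.
route=shift 5: (4,3,1,6,7,2) (4,3,1,7,6,2) (4,6,1,7,3,2) (4,7,1,6,3,2) (6,3,1,7,4,2) (6,4,1,7,3,2) — 6.
route=shift 6: (4,3,1,7,5,2) (4,5,1,7,3,2) (5,3,1,7,4,2) (5,4,1,7,3,2) — 4.
Summing: 14 + 8 + 6 + 4 = 32.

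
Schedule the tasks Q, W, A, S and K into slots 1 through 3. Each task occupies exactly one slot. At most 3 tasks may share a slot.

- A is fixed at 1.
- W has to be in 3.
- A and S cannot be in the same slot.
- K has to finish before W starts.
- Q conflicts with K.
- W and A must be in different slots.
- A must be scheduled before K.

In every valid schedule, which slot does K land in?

2

A is fixed at 1 and must come before K, so K is at least 2.
W is fixed at 3 and must come after K, so K is at most 2.
So K must be 2.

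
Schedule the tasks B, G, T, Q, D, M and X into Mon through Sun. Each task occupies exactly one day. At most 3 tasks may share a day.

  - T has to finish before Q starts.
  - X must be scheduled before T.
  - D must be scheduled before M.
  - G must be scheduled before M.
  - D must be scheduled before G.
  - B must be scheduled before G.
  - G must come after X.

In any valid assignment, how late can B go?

Downstream work caps B at Fri.
B at Fri is achievable: D=Mon, B=Fri, G=Sat, T=Tue, X=Mon, M=Sun, Q=Wed.

Fri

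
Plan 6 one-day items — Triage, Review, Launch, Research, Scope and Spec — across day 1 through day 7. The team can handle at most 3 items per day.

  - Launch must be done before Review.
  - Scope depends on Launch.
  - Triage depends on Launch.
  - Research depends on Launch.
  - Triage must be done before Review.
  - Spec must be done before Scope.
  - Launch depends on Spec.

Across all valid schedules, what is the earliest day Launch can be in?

day 2

Precedence pushes Launch to at least day 2; downstream work caps Launch at day 5.
Launch at day 2 is achievable: Scope -> day 3; Spec -> day 1; Research -> day 3; Review -> day 4; Triage -> day 3; Launch -> day 2.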